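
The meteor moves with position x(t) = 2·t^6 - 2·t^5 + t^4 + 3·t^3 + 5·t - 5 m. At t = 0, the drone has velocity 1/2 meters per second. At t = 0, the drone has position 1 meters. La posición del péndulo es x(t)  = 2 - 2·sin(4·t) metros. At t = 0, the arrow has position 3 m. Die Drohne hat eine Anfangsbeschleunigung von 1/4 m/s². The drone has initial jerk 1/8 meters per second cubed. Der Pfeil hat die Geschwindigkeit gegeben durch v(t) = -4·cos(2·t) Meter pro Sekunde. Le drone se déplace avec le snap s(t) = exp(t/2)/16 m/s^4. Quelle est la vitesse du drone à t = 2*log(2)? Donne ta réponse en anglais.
We must find the integral of our snap equation s(t) = exp(t/2)/16 3 times. Finding the antiderivative of s(t) and using j(0) = 1/8: j(t) = exp(t/2)/8. Taking ∫j(t)dt and applying a(0) = 1/4, we find a(t) = exp(t/2)/4. Taking ∫a(t)dt and applying v(0) = 1/2, we find v(t) = exp(t/2)/2. Using v(t) = exp(t/2)/2 and substituting t = 2*log(2), we find v = 1.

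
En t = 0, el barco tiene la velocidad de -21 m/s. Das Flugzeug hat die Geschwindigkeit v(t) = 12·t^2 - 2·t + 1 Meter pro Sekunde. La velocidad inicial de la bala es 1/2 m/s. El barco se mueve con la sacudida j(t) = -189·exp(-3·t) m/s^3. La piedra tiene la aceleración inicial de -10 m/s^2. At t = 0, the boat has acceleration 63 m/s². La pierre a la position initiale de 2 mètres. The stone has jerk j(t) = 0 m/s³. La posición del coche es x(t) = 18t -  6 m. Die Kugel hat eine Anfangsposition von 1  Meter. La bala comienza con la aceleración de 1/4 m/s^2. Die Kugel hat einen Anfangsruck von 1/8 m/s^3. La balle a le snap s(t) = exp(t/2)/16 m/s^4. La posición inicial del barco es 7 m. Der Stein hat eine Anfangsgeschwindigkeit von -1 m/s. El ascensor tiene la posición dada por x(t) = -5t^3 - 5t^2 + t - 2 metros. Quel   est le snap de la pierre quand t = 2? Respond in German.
Ausgehend von dem Ruck j(t) = 0, nehmen wir 1 Ableitung. Mit d/dt von j(t) finden wir s(t) = 0. Wir haben den Snap s(t) = 0. Durch Einsetzen von t = 2: s(2) = 0.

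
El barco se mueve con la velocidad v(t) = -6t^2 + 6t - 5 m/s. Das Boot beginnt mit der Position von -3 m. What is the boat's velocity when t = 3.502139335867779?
Using v(t) = -6·t^2 + 6·t - 5 and substituting t = 3.502139335867779, we find v = -57.5770435517878.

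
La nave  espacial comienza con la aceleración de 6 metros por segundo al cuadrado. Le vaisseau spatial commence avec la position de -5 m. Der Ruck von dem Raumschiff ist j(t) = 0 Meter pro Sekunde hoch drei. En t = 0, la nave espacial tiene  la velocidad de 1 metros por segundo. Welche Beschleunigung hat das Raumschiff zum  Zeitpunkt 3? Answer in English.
To solve this, we need to take 1 integral of our jerk equation j(t) = 0. Finding the antiderivative of j(t) and using a(0) = 6: a(t) = 6. We have acceleration a(t) = 6. Substituting t = 3: a(3) = 6.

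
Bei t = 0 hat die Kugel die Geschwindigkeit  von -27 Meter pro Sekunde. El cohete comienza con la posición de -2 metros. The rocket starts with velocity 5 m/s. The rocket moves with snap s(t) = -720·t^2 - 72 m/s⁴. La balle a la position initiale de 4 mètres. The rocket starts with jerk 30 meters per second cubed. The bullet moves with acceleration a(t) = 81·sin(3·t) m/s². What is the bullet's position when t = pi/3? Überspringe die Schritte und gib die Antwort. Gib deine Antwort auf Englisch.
The answer is 4.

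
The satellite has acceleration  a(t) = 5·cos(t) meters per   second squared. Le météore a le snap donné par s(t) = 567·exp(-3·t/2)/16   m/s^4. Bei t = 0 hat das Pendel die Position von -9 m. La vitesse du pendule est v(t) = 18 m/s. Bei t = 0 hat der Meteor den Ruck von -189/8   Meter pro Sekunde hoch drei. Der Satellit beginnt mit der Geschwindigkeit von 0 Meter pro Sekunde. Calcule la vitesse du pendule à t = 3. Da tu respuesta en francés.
En utilisant v(t) = 18 et en substituant t = 3, nous trouvons v = 18.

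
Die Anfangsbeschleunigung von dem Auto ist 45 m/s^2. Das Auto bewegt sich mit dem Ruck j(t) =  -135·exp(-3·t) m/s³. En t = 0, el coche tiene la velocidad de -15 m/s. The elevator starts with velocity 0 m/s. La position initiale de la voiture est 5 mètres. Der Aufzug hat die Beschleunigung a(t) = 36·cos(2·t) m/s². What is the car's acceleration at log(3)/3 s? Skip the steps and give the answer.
The acceleration at t = log(3)/3 is a = 15.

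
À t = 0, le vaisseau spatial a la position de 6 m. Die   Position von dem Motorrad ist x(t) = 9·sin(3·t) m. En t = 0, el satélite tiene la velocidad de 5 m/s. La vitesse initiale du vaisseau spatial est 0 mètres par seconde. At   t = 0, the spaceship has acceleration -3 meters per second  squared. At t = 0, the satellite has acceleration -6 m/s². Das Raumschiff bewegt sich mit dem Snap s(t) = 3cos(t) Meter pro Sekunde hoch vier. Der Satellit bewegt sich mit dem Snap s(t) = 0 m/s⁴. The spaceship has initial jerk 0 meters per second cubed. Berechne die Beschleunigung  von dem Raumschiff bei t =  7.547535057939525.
Wir müssen unsere Gleichung für den Snap s(t) = 3·cos(t) 2-mal integrieren. Die Stammfunktion von dem Snap, mit j(0) = 0, ergibt den Ruck: j(t) = 3·sin(t). Durch Integration von dem Ruck und Verwendung der Anfangsbedingung a(0) = -3, erhalten wir a(t) = -3·cos(t). Mit a(t) = -3·cos(t) und Einsetzen von t = 7.547535057939525, finden wir a = -0.905018018029830.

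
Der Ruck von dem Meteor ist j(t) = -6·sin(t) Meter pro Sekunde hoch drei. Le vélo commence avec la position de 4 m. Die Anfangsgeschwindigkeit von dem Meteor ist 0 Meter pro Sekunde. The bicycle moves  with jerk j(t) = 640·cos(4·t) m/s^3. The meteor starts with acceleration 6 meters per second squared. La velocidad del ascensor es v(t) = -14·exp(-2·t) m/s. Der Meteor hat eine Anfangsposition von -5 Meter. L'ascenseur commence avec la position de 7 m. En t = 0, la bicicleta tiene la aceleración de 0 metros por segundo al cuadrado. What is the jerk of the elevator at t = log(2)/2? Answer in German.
Wir müssen unsere Gleichung für die Geschwindigkeit v(t) = -14·exp(-2·t) 2-mal ableiten. Durch Ableiten von der Geschwindigkeit erhalten wir die Beschleunigung: a(t) = 28·exp(-2·t). Durch Ableiten von der Beschleunigung erhalten wir den Ruck: j(t) = -56·exp(-2·t). Wir haben den Ruck j(t) = -56·exp(-2·t). Durch Einsetzen von t = log(2)/2: j(log(2)/2) = -28.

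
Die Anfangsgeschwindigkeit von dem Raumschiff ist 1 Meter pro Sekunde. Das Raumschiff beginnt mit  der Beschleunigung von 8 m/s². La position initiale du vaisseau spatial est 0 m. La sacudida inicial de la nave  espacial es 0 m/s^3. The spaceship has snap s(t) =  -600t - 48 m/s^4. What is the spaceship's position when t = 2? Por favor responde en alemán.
Um dies zu lösen, müssen wir 4 Stammfunktionen unserer Gleichung für den Snap s(t) = -600·t - 48 finden. Die Stammfunktion von dem Snap, mit j(0) = 0, ergibt den Ruck: j(t) = 12·t·(-25·t - 4). Die Stammfunktion von dem Ruck ist die Beschleunigung. Mit a(0) = 8 erhalten wir a(t) = -100·t^3 - 24·t^2 + 8. Das Integral von der Beschleunigung, mit v(0) = 1, ergibt die Geschwindigkeit: v(t) = -25·t^4 - 8·t^3 + 8·t + 1. Durch Integration von der Geschwindigkeit und Verwendung der Anfangsbedingung x(0) = 0, erhalten wir x(t) = -5·t^5 - 2·t^4 + 4·t^2 + t. Aus der Gleichung für die Position x(t) = -5·t^5 - 2·t^4 + 4·t^2 + t, setzen wir t = 2 ein und erhalten x = -174.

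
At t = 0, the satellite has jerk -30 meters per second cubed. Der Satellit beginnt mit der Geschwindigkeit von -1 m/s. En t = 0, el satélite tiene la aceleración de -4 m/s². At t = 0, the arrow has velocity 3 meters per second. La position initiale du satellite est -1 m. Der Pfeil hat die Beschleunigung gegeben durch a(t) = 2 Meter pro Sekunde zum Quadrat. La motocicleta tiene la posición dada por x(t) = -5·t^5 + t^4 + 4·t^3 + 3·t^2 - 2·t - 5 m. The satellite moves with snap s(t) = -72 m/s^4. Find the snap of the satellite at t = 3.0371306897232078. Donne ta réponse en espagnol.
Tenemos el snap s(t) = -72. Sustituyendo t = 3.0371306897232078: s(3.0371306897232078) = -72.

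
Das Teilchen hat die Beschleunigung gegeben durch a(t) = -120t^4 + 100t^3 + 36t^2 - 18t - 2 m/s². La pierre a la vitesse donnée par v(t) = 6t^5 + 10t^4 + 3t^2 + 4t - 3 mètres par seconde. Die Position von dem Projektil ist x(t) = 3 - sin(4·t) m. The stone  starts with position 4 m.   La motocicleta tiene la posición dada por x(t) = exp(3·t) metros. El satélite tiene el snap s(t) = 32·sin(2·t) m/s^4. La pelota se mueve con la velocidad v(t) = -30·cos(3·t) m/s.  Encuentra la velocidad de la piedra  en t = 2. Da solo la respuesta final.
v(2) = 369.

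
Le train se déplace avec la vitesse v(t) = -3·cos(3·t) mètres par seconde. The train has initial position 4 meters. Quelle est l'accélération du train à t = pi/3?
En partant de la vitesse v(t) = -3·cos(3·t), nous prenons 1 dérivée. En prenant d/dt de v(t), nous trouvons a(t) = 9·sin(3·t). En utilisant a(t) = 9·sin(3·t) et en substituant t = pi/3, nous trouvons a = 0.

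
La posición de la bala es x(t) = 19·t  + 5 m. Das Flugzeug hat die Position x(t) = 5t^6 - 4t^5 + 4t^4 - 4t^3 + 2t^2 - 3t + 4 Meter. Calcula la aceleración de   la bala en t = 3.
Para resolver esto, necesitamos tomar 2 derivadas de nuestra ecuación de la posición x(t) = 19·t + 5. La derivada de la posición da la velocidad: v(t) = 19. Tomando d/dt de v(t), encontramos a(t) = 0. Tenemos la aceleración a(t) = 0. Sustituyendo t = 3: a(3) = 0.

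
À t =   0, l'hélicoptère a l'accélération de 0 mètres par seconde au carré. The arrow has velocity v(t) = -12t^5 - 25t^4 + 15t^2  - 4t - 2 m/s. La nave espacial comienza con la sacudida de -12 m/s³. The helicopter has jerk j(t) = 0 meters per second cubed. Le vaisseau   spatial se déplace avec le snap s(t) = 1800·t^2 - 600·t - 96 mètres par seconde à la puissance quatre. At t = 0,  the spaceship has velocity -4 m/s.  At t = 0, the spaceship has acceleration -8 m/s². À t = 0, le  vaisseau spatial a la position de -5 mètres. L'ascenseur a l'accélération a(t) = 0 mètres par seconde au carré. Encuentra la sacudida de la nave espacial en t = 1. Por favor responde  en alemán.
Wir müssen unsere Gleichung für den Snap s(t) = 1800·t^2 - 600·t - 96 1-mal integrieren. Durch Integration von dem Snap und Verwendung der Anfangsbedingung j(0) = -12, erhalten wir j(t) = 600·t^3 - 300·t^2 - 96·t - 12. Aus der Gleichung für den Ruck j(t) = 600·t^3 - 300·t^2 - 96·t - 12, setzen wir t = 1 ein und erhalten j = 192.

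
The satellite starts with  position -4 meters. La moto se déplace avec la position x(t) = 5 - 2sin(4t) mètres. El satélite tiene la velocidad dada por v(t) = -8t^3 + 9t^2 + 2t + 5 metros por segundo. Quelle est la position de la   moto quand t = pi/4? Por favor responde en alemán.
Wir haben die Position x(t) = 5 - 2·sin(4·t). Durch Einsetzen von t = pi/4: x(pi/4) = 5.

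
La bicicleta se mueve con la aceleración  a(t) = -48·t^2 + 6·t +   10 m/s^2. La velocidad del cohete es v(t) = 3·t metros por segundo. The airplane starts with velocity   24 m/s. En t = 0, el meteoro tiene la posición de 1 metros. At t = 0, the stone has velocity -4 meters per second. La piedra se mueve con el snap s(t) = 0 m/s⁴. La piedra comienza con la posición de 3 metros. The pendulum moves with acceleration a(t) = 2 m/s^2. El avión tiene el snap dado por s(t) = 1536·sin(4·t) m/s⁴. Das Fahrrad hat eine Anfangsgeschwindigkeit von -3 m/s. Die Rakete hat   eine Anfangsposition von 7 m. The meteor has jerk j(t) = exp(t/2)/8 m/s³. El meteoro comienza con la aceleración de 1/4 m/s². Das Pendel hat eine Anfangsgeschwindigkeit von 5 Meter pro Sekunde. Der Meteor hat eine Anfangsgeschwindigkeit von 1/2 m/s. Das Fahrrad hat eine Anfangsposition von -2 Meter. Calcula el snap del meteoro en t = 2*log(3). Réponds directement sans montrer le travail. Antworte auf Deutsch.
Der Snap bei t = 2*log(3) ist s = 3/16.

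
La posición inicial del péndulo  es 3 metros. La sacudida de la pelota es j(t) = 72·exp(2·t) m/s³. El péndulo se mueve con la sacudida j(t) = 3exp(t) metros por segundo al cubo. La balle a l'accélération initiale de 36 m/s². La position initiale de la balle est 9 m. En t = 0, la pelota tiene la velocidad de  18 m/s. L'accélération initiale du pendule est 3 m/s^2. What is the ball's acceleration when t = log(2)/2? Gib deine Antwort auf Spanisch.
Debemos encontrar la antiderivada de nuestra ecuación de la sacudida j(t) = 72·exp(2·t) 1 vez. Integrando la sacudida y usando la condición inicial a(0) = 36, obtenemos a(t) = 36·exp(2·t). Usando a(t) = 36·exp(2·t) y sustituyendo t = log(2)/2, encontramos a = 72.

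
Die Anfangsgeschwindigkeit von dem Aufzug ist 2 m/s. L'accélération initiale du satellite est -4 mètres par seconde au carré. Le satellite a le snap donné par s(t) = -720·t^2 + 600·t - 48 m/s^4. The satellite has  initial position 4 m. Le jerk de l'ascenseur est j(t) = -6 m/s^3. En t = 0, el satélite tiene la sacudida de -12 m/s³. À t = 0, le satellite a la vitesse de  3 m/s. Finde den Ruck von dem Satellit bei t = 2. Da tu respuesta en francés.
Nous devons trouver la primitive de notre équation du snap s(t) = -720·t^2 + 600·t - 48 1 fois. L'intégrale du snap, avec j(0) = -12, donne le jerk: j(t) = -240·t^3 + 300·t^2 - 48·t - 12. Nous avons le jerk j(t) = -240·t^3 + 300·t^2 - 48·t - 12. En substituant t = 2: j(2) = -828.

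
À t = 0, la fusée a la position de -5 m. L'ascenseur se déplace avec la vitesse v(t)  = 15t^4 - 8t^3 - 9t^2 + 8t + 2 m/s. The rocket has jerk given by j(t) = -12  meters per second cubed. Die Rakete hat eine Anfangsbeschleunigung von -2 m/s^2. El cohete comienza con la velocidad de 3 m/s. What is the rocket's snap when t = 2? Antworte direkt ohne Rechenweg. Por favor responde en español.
La respuesta es 0.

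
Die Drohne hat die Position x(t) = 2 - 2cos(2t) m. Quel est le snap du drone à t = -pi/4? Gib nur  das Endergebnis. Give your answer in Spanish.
En t = -pi/4, s = 0.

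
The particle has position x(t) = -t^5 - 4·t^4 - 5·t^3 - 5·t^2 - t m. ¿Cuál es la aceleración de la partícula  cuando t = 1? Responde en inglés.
Starting from position x(t) = -t^5 - 4·t^4 - 5·t^3 - 5·t^2 - t, we take 2 derivatives. Differentiating position, we get velocity: v(t) = -5·t^4 - 16·t^3 - 15·t^2 - 10·t - 1. Taking d/dt of v(t), we find a(t) = -20·t^3 - 48·t^2 - 30·t - 10. From the given acceleration equation a(t) = -20·t^3 - 48·t^2 - 30·t - 10, we substitute t = 1 to get a = -108.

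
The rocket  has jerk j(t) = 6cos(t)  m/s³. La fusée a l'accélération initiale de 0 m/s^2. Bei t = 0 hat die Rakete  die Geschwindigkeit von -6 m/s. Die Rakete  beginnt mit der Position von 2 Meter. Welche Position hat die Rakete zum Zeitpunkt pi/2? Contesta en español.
Necesitamos integrar nuestra ecuación de la sacudida j(t) = 6·cos(t) 3 veces. Tomando ∫j(t)dt y aplicando a(0) = 0, encontramos a(t) = 6·sin(t). Integrando la aceleración y usando la condición inicial v(0) = -6, obtenemos v(t) = -6·cos(t). La antiderivada de la velocidad, con x(0) = 2, da la posición: x(t) = 2 - 6·sin(t). De la ecuación de la posición x(t) = 2 - 6·sin(t), sustituimos t = pi/2 para obtener x = -4.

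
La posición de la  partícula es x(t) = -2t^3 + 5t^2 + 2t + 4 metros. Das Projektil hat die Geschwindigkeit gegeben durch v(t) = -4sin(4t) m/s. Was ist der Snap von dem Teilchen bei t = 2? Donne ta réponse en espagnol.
Partiendo de la posición x(t) = -2·t^3 + 5·t^2 + 2·t + 4, tomamos 4 derivadas. Derivando la posición, obtenemos la velocidad: v(t) = -6·t^2 + 10·t + 2. La derivada de la velocidad da la aceleración: a(t) = 10 - 12·t. Tomando d/dt de a(t), encontramos j(t) = -12. Derivando la sacudida, obtenemos el snap: s(t) = 0. Usando s(t) = 0 y sustituyendo t = 2, encontramos s = 0.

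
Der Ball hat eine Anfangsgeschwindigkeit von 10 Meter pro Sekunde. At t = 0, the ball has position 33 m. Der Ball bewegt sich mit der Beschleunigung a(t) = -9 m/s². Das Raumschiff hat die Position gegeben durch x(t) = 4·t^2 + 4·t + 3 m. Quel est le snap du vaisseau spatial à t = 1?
Nous devons dériver notre équation de la position x(t) = 4·t^2 + 4·t + 3 4 fois. En prenant d/dt de x(t), nous trouvons v(t) = 8·t + 4. La dérivée de la vitesse donne l'accélération: a(t) = 8. La dérivée de l'accélération donne le jerk: j(t) = 0. La dérivée du jerk donne le snap: s(t) = 0. En utilisant s(t) = 0 et en substituant t = 1, nous trouvons s = 0.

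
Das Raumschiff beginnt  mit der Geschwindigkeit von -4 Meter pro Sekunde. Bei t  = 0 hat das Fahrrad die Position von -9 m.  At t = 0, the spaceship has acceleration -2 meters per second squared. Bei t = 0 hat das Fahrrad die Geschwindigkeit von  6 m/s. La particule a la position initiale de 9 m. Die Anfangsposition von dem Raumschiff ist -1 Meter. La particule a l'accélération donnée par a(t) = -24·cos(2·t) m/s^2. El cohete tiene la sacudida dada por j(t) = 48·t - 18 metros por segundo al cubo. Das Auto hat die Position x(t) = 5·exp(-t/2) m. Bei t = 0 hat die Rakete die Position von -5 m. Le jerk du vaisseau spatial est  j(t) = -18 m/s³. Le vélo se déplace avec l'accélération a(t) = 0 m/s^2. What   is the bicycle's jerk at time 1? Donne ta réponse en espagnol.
Partiendo de la aceleración a(t) = 0, tomamos 1 derivada. Derivando la aceleración, obtenemos la sacudida: j(t) = 0. Usando j(t) = 0 y sustituyendo t = 1, encontramos j = 0.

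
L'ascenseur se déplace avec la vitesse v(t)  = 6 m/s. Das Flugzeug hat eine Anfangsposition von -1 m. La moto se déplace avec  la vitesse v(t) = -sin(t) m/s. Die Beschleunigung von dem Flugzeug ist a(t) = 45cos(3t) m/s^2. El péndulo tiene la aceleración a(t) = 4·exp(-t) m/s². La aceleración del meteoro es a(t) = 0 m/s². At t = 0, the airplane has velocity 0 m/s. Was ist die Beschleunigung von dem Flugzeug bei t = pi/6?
Aus der Gleichung für die Beschleunigung a(t) = 45·cos(3·t), setzen wir t = pi/6 ein und erhalten a = 0.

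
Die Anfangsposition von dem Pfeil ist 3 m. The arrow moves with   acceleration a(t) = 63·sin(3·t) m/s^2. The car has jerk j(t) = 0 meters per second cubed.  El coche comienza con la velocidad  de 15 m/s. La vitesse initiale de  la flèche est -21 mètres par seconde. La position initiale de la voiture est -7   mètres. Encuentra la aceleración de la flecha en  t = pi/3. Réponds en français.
Nous avons l'accélération a(t) = 63·sin(3·t). En substituant t = pi/3: a(pi/3) = 0.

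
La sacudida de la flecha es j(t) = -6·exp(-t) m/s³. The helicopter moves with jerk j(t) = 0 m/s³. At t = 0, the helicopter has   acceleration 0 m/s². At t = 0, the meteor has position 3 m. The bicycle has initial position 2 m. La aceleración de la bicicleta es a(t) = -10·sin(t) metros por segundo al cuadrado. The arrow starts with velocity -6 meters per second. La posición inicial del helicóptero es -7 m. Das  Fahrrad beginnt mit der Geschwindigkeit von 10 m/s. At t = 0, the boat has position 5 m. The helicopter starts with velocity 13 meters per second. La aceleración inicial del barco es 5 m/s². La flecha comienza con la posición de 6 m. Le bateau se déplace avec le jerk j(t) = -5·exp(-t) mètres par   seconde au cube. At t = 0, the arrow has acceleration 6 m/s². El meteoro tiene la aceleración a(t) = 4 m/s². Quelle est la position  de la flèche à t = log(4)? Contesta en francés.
En partant du jerk j(t) = -6·exp(-t), nous prenons 3 intégrales. L'intégrale du jerk, avec a(0) = 6, donne l'accélération: a(t) = 6·exp(-t). L'intégrale de l'accélération, avec v(0) = -6, donne la vitesse: v(t) = -6·exp(-t). En prenant ∫v(t)dt et en appliquant x(0) = 6, nous trouvons x(t) = 6·exp(-t). De l'équation de la position x(t) = 6·exp(-t), nous substituons t = log(4) pour obtenir x = 3/2.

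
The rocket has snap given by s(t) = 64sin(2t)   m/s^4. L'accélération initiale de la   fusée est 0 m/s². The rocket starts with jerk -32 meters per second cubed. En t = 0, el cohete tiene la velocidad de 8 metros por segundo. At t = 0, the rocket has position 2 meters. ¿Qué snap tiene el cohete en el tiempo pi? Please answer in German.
Mit s(t) = 64·sin(2·t) und Einsetzen von t = pi, finden wir s = 0.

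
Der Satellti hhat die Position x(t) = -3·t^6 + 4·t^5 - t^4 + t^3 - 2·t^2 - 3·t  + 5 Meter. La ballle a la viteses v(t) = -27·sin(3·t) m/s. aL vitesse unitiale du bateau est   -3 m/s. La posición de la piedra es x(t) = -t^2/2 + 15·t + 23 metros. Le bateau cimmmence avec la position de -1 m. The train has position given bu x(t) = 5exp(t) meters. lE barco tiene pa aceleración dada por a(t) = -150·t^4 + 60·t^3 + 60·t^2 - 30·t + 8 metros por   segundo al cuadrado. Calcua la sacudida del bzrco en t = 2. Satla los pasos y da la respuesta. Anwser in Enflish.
j(2) = -3870.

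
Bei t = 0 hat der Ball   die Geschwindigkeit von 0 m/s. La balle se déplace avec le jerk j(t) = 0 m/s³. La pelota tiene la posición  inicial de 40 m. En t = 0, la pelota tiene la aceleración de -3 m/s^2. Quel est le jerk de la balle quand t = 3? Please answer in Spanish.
Tenemos la sacudida j(t) = 0. Sustituyendo t = 3: j(3) = 0.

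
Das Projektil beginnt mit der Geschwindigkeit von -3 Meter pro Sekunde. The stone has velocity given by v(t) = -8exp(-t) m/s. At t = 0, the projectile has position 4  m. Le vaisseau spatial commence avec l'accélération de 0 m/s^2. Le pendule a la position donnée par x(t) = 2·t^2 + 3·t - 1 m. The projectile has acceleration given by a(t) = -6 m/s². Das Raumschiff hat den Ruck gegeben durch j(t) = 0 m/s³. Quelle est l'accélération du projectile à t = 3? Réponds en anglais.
We have acceleration a(t) = -6. Substituting t = 3: a(3) = -6.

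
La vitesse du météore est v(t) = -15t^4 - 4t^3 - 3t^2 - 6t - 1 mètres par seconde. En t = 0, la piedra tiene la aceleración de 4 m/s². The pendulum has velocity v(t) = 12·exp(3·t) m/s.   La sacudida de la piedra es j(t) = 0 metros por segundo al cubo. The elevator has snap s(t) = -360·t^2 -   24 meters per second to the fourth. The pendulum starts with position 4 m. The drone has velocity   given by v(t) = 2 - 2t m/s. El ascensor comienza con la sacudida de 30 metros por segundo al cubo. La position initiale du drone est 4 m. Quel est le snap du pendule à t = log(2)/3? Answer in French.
En partant de la vitesse v(t) = 12·exp(3·t), nous prenons 3 dérivées. En prenant d/dt de v(t), nous trouvons a(t) = 36·exp(3·t). En prenant d/dt de a(t), nous trouvons j(t) = 108·exp(3·t). La dérivée du jerk donne le snap: s(t) = 324·exp(3·t). Nous avons le snap s(t) = 324·exp(3·t). En substituant t = log(2)/3: s(log(2)/3) = 648.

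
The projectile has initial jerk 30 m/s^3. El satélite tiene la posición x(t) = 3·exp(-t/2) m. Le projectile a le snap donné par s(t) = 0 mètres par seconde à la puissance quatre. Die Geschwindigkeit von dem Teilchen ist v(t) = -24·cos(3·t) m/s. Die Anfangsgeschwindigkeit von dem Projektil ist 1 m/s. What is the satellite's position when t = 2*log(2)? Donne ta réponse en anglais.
From the given position equation x(t) = 3·exp(-t/2), we substitute t = 2*log(2) to get x = 3/2.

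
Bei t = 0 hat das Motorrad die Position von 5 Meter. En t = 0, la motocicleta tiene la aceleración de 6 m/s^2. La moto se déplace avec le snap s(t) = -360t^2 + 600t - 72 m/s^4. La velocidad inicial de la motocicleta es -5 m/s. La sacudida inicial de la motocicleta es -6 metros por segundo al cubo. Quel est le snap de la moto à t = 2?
Nous avons le snap s(t) = -360·t^2 + 600·t - 72. En substituant t = 2: s(2) = -312.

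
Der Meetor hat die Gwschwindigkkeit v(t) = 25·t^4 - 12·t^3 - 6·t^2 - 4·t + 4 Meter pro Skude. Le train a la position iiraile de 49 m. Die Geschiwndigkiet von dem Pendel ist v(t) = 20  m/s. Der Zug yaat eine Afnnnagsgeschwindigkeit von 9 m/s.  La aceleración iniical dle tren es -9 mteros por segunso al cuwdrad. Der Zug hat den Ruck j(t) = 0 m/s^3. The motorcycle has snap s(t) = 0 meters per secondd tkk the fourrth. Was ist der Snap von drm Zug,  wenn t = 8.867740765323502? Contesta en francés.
Pour résoudre ceci, nous devons prendre 1 dérivée de notre équation du jerk j(t) = 0. En dérivant le jerk, nous obtenons le snap: s(t) = 0. De l'équation du snap s(t) = 0, nous substituons t = 8.867740765323502 pour obtenir s = 0.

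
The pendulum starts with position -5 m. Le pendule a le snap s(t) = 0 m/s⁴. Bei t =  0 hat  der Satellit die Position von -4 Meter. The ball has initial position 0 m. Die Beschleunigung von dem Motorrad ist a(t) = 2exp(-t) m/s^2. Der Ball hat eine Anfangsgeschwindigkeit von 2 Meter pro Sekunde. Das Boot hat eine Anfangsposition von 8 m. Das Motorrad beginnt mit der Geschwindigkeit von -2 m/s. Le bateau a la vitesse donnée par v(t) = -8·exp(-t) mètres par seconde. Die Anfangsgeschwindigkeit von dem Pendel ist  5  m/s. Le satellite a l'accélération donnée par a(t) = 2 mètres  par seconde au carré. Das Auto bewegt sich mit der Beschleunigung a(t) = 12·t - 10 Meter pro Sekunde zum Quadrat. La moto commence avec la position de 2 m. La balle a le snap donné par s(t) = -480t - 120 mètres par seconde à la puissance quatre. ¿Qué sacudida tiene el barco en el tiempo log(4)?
Partiendo de la velocidad v(t) = -8·exp(-t), tomamos 2 derivadas. Tomando d/dt de v(t), encontramos a(t) = 8·exp(-t). La derivada de la aceleración da la sacudida: j(t) = -8·exp(-t). De la ecuación de la sacudida j(t) = -8·exp(-t), sustituimos t = log(4) para obtener j = -2.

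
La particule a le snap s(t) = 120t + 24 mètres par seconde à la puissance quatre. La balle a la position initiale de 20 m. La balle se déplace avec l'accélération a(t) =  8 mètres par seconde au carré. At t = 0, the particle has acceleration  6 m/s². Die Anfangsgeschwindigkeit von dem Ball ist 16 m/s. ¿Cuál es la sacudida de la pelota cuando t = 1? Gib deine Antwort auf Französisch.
Pour résoudre ceci, nous devons prendre 1 dérivée de notre équation de l'accélération a(t) = 8. La dérivée de l'accélération donne le jerk: j(t) = 0. En utilisant j(t) = 0 et en substituant t = 1, nous trouvons j = 0.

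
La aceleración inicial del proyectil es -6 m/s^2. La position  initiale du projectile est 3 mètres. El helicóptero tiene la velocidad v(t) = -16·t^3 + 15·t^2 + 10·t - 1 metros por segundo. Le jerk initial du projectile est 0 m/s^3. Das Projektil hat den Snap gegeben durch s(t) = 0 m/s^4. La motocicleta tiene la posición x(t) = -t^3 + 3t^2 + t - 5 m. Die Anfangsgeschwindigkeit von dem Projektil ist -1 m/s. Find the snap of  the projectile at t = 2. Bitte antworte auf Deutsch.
Mit s(t) = 0 und Einsetzen von t = 2, finden wir s = 0.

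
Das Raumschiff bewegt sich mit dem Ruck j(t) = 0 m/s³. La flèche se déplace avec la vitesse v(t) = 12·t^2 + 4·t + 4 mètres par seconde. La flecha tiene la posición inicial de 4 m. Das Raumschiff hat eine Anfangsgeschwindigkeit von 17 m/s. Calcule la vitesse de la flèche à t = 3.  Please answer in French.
En utilisant v(t) = 12·t^2 + 4·t + 4 et en substituant t = 3, nous trouvons v = 124.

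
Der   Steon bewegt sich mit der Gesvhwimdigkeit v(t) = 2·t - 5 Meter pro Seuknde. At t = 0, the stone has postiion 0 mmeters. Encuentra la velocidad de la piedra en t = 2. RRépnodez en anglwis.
From the given velocity equation v(t) = 2·t - 5, we substitute t = 2 to get v = -1.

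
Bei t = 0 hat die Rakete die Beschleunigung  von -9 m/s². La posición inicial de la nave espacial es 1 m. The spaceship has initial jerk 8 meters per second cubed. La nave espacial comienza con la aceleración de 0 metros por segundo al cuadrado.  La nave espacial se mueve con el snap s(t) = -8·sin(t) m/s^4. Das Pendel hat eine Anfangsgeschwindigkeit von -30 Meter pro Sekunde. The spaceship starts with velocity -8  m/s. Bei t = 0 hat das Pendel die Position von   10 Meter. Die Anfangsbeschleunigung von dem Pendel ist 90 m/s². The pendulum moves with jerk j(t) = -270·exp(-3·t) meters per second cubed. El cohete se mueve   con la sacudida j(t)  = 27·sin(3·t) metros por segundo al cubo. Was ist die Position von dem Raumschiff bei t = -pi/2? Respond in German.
Um dies zu lösen, müssen wir 4 Stammfunktionen unserer Gleichung für den Snap s(t) = -8·sin(t) finden. Das Integral von dem Snap, mit j(0) = 8, ergibt den Ruck: j(t) = 8·cos(t). Durch Integration von dem Ruck und Verwendung der Anfangsbedingung a(0) = 0, erhalten wir a(t) = 8·sin(t). Das Integral von der Beschleunigung ist die Geschwindigkeit. Mit v(0) = -8 erhalten wir v(t) = -8·cos(t). Die Stammfunktion von der Geschwindigkeit, mit x(0) = 1, ergibt die Position: x(t) = 1 - 8·sin(t). Mit x(t) = 1 - 8·sin(t) und Einsetzen von t = -pi/2, finden wir x = 9.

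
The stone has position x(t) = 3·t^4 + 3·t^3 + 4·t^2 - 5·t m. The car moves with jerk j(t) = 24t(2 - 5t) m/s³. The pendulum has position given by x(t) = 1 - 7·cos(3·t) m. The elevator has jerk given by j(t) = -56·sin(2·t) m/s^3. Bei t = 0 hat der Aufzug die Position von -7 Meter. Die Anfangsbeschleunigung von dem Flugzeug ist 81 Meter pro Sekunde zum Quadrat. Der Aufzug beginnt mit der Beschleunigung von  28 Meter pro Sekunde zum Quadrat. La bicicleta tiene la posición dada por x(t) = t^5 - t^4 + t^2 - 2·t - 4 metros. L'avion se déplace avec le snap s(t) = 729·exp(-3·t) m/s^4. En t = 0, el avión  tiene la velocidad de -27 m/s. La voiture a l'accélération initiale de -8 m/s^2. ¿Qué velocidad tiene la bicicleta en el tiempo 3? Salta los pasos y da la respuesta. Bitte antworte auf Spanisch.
La velocidad en t = 3 es v = 301.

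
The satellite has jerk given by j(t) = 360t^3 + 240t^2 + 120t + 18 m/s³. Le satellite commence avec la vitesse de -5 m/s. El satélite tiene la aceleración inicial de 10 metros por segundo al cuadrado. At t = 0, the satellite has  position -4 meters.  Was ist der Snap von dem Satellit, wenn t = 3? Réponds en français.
En partant du jerk j(t) = 360·t^3 + 240·t^2 + 120·t + 18, nous prenons 1 dérivée. En prenant d/dt de j(t), nous trouvons s(t) = 1080·t^2 + 480·t + 120. De l'équation du snap s(t) = 1080·t^2 + 480·t + 120, nous substituons t = 3 pour obtenir s = 11280.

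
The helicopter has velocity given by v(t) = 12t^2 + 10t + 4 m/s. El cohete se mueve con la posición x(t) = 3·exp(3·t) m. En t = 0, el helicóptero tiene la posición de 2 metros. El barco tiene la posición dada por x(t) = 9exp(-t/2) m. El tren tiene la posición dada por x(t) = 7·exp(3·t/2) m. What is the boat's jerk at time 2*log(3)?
Starting from position x(t) = 9·exp(-t/2), we take 3 derivatives. The derivative of position gives velocity: v(t) = -9·exp(-t/2)/2. Taking d/dt of v(t), we find a(t) = 9·exp(-t/2)/4. Taking d/dt of a(t), we find j(t) = -9·exp(-t/2)/8. We have jerk j(t) = -9·exp(-t/2)/8. Substituting t = 2*log(3): j(2*log(3)) = -3/8.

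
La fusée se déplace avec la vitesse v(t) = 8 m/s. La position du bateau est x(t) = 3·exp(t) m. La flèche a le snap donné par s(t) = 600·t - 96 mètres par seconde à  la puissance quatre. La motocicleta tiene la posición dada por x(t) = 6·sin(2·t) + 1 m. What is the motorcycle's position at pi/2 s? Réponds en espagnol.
Tenemos la posición x(t) = 6·sin(2·t) + 1. Sustituyendo t = pi/2: x(pi/2) = 1.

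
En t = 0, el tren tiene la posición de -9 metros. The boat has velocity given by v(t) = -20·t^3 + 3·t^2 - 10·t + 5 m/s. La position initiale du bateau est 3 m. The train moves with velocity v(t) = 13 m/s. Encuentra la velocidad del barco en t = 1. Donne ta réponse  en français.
De l'équation de la vitesse v(t) = -20·t^3 + 3·t^2 - 10·t + 5, nous substituons t = 1 pour obtenir v = -22.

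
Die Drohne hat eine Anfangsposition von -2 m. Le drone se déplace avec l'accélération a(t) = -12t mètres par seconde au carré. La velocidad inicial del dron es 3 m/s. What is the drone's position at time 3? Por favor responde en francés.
Nous devons intégrer notre équation de l'accélération a(t) = -12·t 2 fois. En prenant ∫a(t)dt et en appliquant v(0) = 3, nous trouvons v(t) = 3 - 6·t^2. L'intégrale de la vitesse est la position. En utilisant x(0) = -2, nous obtenons x(t) = -2·t^3 + 3·t - 2. De l'équation de la position x(t) = -2·t^3 + 3·t - 2, nous substituons t = 3 pour obtenir x = -47.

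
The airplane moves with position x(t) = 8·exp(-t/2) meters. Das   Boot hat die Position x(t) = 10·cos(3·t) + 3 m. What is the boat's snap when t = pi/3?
Starting from position x(t) = 10·cos(3·t) + 3, we take 4 derivatives. Taking d/dt of x(t), we find v(t) = -30·sin(3·t). Differentiating velocity, we get acceleration: a(t) = -90·cos(3·t). Taking d/dt of a(t), we find j(t) = 270·sin(3·t). Taking d/dt of j(t), we find s(t) = 810·cos(3·t). We have snap s(t) = 810·cos(3·t). Substituting t = pi/3: s(pi/3) = -810.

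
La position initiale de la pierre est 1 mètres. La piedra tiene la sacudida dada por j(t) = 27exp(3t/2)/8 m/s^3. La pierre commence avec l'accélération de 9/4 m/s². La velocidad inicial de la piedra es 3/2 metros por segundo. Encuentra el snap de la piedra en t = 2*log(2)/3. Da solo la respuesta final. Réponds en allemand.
Die Antwort ist 81/8.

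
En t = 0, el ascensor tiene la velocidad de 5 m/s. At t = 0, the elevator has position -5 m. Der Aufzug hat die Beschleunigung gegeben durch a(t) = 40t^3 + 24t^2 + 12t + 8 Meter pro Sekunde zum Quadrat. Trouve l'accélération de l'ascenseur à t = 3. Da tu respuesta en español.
Tenemos la aceleración a(t) = 40·t^3 + 24·t^2 + 12·t + 8. Sustituyendo t = 3: a(3) = 1340.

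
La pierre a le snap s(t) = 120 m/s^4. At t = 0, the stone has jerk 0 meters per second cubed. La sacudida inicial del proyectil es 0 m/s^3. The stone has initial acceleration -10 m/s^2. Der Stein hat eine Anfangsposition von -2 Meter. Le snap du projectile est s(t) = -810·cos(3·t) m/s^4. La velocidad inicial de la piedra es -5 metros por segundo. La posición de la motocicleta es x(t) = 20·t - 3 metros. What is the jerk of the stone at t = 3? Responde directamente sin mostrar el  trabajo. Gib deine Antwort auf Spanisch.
La respuesta es 360.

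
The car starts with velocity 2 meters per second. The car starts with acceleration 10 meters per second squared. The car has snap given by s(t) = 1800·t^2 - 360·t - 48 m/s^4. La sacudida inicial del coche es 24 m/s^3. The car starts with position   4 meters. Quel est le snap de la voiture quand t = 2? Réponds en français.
En utilisant s(t) = 1800·t^2 - 360·t - 48 et en substituant t = 2, nous trouvons s = 6432.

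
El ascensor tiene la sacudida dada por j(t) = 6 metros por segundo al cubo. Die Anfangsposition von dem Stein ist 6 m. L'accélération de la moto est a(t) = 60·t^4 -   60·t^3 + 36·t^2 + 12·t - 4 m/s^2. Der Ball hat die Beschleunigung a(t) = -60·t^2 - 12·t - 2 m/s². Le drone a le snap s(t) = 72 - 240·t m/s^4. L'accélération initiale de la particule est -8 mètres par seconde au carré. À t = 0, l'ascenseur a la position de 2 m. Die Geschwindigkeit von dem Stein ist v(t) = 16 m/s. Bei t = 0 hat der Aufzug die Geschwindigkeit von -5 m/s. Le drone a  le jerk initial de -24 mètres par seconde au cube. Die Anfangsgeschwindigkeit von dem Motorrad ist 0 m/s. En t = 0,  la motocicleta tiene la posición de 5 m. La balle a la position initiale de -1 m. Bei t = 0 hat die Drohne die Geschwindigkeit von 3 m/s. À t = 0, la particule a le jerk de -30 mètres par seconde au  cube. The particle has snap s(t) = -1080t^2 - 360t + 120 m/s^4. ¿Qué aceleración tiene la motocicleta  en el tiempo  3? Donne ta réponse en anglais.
We have acceleration a(t) = 60·t^4 - 60·t^3 + 36·t^2 + 12·t - 4. Substituting t = 3: a(3) = 3596.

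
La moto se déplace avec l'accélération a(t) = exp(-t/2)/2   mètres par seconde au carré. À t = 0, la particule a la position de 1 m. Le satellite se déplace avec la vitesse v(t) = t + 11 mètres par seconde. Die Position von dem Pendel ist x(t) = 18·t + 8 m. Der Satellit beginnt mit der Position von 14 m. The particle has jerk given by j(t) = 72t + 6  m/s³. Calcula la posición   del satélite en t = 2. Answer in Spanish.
Partiendo de la velocidad v(t) = t + 11, tomamos 1 integral. Tomando ∫v(t)dt y aplicando x(0) = 14, encontramos x(t) = t^2/2 + 11·t + 14. Tenemos la posición x(t) = t^2/2 + 11·t + 14. Sustituyendo t = 2: x(2) = 38.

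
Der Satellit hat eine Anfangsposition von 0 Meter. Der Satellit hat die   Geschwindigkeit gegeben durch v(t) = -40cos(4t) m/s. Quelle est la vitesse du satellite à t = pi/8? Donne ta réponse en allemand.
Wir haben die Geschwindigkeit v(t) = -40·cos(4·t). Durch Einsetzen von t = pi/8: v(pi/8) = 0.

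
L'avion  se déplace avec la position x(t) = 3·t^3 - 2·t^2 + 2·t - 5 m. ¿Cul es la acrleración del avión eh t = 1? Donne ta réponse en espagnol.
Debemos derivar nuestra ecuación de la posición x(t) = 3·t^3 - 2·t^2 + 2·t - 5 2 veces. Tomando d/dt de x(t), encontramos v(t) = 9·t^2 - 4·t + 2. La derivada de la velocidad da la aceleración: a(t) = 18·t - 4. Tenemos la aceleración a(t) = 18·t - 4. Sustituyendo t = 1: a(1) = 14.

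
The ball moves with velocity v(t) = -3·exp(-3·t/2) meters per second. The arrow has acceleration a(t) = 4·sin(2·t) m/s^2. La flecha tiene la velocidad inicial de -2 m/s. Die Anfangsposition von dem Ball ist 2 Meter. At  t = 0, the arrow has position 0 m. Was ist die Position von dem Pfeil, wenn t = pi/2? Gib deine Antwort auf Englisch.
We need to integrate our acceleration equation a(t) = 4·sin(2·t) 2 times. Taking ∫a(t)dt and applying v(0) = -2, we find v(t) = -2·cos(2·t). Integrating velocity and using the initial condition x(0) = 0, we get x(t) = -sin(2·t). Using x(t) = -sin(2·t) and substituting t = pi/2, we find x = 0.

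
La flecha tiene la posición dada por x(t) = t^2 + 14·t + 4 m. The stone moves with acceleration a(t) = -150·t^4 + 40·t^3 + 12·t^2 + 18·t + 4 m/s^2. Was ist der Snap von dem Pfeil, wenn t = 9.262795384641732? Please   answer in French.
Nous devons dériver notre équation de la position x(t) = t^2 + 14·t + 4 4 fois. En prenant d/dt de x(t), nous trouvons v(t) = 2·t + 14. La dérivée de la vitesse donne l'accélération: a(t) = 2. La dérivée de l'accélération donne le jerk: j(t) = 0. En dérivant le jerk, nous obtenons le snap: s(t) = 0. Nous avons le snap s(t) = 0. En substituant t = 9.262795384641732: s(9.262795384641732) = 0.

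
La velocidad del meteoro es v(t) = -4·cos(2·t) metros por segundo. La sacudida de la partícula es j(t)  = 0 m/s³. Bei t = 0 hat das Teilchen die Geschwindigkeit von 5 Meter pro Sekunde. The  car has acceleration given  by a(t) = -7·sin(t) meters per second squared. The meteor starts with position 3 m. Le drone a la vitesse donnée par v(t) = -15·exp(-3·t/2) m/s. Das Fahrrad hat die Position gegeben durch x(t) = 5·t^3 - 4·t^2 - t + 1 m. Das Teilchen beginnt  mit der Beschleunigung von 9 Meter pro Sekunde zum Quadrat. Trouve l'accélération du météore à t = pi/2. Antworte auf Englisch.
To solve this, we need to take 1 derivative of our velocity equation v(t) = -4·cos(2·t). Differentiating velocity, we get acceleration: a(t) = 8·sin(2·t). Using a(t) = 8·sin(2·t) and substituting t = pi/2, we find a = 0.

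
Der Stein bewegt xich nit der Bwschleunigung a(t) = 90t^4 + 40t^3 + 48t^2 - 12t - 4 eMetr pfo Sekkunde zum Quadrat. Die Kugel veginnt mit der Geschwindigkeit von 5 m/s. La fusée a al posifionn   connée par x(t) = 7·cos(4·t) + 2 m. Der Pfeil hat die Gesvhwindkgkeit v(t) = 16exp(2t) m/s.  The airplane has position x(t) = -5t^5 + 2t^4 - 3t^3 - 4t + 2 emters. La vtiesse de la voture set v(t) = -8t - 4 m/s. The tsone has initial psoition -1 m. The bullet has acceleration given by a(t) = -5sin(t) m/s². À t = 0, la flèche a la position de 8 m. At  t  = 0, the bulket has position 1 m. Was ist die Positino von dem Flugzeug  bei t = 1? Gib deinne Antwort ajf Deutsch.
Mit x(t) = -5·t^5 + 2·t^4 - 3·t^3 - 4·t + 2 und Einsetzen von t = 1, finden wir x = -8.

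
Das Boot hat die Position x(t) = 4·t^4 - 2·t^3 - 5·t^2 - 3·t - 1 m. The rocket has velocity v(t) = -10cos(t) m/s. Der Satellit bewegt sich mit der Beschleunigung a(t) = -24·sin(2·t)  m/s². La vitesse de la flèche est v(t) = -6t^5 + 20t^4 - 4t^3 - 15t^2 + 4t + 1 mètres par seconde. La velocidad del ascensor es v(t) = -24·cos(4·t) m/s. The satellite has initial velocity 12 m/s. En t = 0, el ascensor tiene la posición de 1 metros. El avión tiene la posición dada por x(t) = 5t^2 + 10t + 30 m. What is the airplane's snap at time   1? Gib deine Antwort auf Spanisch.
Debemos derivar nuestra ecuación de la posición x(t) = 5·t^2 + 10·t + 30 4 veces. Tomando d/dt de x(t), encontramos v(t) = 10·t + 10. Tomando d/dt de v(t), encontramos a(t) = 10. Derivando la aceleración, obtenemos la sacudida: j(t) = 0. La derivada de la sacudida da el snap: s(t) = 0. De la ecuación del snap s(t) = 0, sustituimos t = 1 para obtener s = 0.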